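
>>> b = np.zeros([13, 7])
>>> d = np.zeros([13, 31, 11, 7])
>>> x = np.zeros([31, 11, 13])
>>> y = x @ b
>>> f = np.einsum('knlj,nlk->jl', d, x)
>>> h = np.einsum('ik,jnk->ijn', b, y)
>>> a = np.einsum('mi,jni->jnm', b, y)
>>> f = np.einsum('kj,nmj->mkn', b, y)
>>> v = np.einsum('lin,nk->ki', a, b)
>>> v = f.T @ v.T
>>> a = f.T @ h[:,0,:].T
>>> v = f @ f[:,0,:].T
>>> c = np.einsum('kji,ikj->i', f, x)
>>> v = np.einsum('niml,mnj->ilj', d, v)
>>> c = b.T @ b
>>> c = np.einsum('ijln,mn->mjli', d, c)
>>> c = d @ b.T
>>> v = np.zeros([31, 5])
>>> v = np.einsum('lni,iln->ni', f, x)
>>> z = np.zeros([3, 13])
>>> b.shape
(13, 7)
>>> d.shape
(13, 31, 11, 7)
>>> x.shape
(31, 11, 13)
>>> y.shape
(31, 11, 7)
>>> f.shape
(11, 13, 31)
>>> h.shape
(13, 31, 11)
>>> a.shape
(31, 13, 13)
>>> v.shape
(13, 31)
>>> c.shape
(13, 31, 11, 13)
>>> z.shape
(3, 13)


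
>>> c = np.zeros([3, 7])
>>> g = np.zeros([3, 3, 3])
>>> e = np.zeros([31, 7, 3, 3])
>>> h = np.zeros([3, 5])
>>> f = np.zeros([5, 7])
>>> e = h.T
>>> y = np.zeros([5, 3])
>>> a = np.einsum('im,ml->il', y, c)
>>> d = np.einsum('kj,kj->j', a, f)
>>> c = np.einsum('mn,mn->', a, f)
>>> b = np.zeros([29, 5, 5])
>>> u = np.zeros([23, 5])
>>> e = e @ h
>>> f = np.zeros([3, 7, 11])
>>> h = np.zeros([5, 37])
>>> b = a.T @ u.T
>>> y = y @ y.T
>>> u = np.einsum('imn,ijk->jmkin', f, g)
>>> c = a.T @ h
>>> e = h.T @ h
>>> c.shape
(7, 37)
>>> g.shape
(3, 3, 3)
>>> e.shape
(37, 37)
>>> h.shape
(5, 37)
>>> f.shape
(3, 7, 11)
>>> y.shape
(5, 5)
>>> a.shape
(5, 7)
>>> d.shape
(7,)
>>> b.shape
(7, 23)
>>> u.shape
(3, 7, 3, 3, 11)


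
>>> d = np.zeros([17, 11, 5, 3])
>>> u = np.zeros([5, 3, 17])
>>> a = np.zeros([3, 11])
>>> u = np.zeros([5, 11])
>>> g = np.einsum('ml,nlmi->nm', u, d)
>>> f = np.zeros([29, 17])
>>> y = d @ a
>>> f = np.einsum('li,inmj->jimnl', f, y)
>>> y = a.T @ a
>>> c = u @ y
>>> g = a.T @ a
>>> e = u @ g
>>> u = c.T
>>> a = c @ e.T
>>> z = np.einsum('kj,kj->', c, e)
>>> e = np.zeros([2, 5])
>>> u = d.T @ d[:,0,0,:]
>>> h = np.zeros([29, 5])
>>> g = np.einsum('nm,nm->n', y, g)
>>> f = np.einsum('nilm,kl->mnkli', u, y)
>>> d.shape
(17, 11, 5, 3)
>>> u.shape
(3, 5, 11, 3)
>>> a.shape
(5, 5)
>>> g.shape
(11,)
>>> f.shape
(3, 3, 11, 11, 5)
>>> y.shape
(11, 11)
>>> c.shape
(5, 11)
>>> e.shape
(2, 5)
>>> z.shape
()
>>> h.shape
(29, 5)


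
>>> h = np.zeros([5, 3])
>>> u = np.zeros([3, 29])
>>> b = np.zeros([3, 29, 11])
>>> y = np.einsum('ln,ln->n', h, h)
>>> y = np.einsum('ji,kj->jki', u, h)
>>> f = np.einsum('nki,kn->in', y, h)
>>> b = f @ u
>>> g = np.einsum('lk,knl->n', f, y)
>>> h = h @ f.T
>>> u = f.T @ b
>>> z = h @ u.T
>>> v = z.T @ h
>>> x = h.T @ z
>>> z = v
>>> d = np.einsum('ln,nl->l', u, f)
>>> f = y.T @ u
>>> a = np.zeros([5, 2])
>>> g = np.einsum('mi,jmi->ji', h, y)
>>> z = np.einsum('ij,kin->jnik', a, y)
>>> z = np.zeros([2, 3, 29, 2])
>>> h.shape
(5, 29)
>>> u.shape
(3, 29)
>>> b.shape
(29, 29)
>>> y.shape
(3, 5, 29)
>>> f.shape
(29, 5, 29)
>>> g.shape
(3, 29)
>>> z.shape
(2, 3, 29, 2)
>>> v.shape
(3, 29)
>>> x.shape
(29, 3)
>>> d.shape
(3,)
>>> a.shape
(5, 2)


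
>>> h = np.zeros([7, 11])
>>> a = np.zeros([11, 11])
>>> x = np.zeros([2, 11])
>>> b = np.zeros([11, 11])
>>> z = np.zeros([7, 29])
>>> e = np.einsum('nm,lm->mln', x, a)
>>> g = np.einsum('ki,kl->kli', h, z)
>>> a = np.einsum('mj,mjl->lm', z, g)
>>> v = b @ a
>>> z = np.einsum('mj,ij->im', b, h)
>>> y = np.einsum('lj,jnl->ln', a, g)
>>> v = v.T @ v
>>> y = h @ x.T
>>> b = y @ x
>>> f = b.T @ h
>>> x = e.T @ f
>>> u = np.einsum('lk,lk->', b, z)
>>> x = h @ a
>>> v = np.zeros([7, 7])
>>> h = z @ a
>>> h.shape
(7, 7)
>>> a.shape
(11, 7)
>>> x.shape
(7, 7)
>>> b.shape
(7, 11)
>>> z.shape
(7, 11)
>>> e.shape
(11, 11, 2)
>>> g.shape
(7, 29, 11)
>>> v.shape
(7, 7)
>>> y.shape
(7, 2)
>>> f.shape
(11, 11)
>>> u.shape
()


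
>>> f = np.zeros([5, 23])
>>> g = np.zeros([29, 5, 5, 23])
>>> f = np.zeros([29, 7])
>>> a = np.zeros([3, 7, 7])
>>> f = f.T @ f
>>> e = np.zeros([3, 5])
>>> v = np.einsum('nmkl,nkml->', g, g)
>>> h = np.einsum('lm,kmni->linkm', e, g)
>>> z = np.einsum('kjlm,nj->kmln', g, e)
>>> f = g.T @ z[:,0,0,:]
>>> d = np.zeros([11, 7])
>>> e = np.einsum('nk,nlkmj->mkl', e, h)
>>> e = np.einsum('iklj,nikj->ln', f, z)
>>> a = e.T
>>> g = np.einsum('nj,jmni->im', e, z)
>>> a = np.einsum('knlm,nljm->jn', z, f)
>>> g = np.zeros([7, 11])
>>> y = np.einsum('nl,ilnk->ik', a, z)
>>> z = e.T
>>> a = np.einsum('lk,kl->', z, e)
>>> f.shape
(23, 5, 5, 3)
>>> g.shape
(7, 11)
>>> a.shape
()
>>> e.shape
(5, 29)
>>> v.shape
()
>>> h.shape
(3, 23, 5, 29, 5)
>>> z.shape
(29, 5)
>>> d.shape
(11, 7)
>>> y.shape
(29, 3)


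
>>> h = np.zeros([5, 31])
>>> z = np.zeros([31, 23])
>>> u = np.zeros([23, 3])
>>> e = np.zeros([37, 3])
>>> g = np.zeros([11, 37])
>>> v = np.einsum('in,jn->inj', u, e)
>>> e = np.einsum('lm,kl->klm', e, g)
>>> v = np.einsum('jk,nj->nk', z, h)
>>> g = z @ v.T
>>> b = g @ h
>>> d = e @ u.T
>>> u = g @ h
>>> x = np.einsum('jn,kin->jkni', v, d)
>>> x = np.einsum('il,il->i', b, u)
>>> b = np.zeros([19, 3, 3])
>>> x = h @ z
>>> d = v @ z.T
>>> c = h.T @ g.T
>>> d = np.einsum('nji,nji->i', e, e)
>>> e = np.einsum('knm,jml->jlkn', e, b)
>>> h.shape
(5, 31)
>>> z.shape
(31, 23)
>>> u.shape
(31, 31)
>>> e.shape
(19, 3, 11, 37)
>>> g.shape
(31, 5)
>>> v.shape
(5, 23)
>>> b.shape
(19, 3, 3)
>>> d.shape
(3,)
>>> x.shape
(5, 23)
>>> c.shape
(31, 31)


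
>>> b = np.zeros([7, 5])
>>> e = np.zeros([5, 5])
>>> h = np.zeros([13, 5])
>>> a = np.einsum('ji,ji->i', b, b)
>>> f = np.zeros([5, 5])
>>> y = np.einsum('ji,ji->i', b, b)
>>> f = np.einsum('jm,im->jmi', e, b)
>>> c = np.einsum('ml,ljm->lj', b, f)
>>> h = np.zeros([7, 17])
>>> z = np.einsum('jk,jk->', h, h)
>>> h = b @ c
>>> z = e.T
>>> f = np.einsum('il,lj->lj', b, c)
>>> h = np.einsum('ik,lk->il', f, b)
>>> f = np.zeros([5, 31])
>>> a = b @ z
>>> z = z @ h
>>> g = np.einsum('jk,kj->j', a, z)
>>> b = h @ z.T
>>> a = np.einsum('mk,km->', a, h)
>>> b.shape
(5, 5)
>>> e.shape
(5, 5)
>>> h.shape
(5, 7)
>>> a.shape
()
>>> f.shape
(5, 31)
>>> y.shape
(5,)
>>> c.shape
(5, 5)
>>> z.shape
(5, 7)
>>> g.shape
(7,)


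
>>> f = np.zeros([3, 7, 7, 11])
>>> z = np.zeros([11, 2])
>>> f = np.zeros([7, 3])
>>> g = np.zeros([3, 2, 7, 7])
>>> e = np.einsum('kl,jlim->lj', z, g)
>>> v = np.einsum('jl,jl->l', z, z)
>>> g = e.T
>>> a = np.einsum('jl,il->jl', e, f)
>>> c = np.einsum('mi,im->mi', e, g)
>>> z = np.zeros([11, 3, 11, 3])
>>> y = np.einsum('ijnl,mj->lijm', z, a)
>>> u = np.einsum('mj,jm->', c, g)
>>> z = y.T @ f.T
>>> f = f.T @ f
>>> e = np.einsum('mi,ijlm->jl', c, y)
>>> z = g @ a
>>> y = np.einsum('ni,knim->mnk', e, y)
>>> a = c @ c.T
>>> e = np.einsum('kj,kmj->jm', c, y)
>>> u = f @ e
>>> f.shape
(3, 3)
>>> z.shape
(3, 3)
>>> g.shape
(3, 2)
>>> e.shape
(3, 11)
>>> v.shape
(2,)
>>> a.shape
(2, 2)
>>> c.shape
(2, 3)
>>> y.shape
(2, 11, 3)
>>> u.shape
(3, 11)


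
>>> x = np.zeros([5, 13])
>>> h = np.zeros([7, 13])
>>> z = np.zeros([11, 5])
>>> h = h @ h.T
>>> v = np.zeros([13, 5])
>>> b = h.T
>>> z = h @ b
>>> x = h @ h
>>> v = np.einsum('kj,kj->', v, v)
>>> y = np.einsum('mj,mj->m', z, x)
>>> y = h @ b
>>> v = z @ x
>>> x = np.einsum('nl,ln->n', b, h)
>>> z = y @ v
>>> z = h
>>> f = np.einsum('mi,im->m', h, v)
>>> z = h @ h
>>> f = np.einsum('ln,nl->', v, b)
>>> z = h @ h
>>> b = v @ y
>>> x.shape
(7,)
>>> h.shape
(7, 7)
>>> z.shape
(7, 7)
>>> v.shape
(7, 7)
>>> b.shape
(7, 7)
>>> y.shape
(7, 7)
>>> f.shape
()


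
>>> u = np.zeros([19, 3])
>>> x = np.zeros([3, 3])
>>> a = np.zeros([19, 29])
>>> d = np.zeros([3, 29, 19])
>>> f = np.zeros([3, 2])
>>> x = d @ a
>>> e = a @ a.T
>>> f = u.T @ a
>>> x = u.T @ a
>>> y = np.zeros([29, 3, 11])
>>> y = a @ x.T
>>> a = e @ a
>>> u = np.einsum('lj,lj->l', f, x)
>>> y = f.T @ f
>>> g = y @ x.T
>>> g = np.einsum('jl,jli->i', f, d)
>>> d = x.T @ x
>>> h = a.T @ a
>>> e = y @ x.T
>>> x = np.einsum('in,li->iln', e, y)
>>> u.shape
(3,)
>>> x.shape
(29, 29, 3)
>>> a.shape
(19, 29)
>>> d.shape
(29, 29)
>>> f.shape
(3, 29)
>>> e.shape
(29, 3)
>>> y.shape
(29, 29)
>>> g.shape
(19,)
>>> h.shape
(29, 29)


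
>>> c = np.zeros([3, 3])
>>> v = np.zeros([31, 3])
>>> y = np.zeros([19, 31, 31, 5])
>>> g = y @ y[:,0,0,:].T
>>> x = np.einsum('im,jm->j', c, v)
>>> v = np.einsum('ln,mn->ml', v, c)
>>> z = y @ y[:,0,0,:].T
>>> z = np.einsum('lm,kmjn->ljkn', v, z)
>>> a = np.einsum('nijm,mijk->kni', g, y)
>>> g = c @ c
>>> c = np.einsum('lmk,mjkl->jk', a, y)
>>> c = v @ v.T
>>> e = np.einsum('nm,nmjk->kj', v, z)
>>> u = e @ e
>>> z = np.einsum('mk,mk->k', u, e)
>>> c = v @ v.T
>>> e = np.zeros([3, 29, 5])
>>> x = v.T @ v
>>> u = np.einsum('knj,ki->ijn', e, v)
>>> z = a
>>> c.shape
(3, 3)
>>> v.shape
(3, 31)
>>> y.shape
(19, 31, 31, 5)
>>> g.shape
(3, 3)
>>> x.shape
(31, 31)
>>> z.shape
(5, 19, 31)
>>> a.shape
(5, 19, 31)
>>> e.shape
(3, 29, 5)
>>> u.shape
(31, 5, 29)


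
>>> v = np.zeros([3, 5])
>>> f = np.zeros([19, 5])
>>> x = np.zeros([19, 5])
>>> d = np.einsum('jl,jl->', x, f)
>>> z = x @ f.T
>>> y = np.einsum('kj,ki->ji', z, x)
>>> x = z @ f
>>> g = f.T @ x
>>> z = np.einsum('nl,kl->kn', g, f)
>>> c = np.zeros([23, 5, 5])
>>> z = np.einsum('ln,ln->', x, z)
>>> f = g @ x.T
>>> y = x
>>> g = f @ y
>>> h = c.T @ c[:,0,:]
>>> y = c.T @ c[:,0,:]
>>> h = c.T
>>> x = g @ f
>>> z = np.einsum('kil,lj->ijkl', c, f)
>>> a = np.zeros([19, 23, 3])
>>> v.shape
(3, 5)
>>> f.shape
(5, 19)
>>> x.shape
(5, 19)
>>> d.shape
()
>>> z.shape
(5, 19, 23, 5)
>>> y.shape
(5, 5, 5)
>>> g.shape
(5, 5)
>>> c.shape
(23, 5, 5)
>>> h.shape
(5, 5, 23)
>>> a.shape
(19, 23, 3)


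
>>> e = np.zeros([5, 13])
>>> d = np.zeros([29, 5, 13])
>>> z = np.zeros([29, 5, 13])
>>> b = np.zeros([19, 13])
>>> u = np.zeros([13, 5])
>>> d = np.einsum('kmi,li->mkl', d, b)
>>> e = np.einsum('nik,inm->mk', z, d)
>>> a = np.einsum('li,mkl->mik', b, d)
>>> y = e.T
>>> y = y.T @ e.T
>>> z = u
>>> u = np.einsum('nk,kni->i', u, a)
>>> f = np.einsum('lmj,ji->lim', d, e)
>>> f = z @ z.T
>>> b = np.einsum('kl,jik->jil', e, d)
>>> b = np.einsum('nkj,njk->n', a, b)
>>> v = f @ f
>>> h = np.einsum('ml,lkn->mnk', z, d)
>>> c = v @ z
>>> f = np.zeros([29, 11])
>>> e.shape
(19, 13)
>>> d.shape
(5, 29, 19)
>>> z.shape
(13, 5)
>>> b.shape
(5,)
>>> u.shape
(29,)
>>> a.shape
(5, 13, 29)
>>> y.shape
(19, 19)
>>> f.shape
(29, 11)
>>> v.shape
(13, 13)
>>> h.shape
(13, 19, 29)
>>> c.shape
(13, 5)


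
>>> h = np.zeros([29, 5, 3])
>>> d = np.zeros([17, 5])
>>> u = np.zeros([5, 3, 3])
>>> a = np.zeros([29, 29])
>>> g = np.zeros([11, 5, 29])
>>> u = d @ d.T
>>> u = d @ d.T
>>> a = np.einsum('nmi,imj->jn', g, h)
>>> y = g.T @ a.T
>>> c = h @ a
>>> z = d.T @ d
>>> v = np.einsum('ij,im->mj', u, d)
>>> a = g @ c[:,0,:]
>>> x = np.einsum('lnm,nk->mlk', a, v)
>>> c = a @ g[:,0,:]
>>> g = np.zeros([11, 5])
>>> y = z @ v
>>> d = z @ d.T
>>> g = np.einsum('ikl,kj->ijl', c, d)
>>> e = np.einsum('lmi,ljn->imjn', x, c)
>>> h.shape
(29, 5, 3)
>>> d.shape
(5, 17)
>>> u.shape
(17, 17)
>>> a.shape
(11, 5, 11)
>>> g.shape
(11, 17, 29)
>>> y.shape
(5, 17)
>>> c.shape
(11, 5, 29)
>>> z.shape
(5, 5)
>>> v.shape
(5, 17)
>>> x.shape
(11, 11, 17)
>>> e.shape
(17, 11, 5, 29)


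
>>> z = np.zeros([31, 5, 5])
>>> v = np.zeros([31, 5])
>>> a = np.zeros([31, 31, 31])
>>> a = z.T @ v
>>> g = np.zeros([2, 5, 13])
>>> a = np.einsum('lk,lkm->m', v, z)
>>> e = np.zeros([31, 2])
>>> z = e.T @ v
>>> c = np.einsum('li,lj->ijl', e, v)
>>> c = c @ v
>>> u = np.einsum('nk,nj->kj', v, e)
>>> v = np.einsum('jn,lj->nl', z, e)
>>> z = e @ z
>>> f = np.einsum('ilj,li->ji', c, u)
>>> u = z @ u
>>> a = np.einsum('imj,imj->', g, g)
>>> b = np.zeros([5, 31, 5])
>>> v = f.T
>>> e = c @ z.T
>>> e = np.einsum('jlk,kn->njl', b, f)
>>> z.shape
(31, 5)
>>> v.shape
(2, 5)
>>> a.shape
()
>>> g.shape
(2, 5, 13)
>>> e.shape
(2, 5, 31)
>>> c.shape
(2, 5, 5)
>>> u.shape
(31, 2)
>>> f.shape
(5, 2)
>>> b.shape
(5, 31, 5)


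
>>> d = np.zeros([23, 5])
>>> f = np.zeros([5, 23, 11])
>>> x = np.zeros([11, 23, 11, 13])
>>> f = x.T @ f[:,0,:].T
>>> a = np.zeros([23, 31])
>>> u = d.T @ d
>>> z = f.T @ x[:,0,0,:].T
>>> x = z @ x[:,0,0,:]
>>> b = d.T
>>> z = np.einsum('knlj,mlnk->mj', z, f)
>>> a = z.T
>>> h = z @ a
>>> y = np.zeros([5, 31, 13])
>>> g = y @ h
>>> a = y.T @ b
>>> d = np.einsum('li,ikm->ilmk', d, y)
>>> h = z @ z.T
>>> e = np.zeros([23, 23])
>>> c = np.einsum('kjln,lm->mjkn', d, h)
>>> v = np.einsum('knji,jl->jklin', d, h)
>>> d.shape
(5, 23, 13, 31)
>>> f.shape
(13, 11, 23, 5)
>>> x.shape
(5, 23, 11, 13)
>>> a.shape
(13, 31, 23)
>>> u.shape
(5, 5)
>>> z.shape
(13, 11)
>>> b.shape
(5, 23)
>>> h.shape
(13, 13)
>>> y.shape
(5, 31, 13)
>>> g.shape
(5, 31, 13)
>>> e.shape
(23, 23)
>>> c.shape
(13, 23, 5, 31)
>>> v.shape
(13, 5, 13, 31, 23)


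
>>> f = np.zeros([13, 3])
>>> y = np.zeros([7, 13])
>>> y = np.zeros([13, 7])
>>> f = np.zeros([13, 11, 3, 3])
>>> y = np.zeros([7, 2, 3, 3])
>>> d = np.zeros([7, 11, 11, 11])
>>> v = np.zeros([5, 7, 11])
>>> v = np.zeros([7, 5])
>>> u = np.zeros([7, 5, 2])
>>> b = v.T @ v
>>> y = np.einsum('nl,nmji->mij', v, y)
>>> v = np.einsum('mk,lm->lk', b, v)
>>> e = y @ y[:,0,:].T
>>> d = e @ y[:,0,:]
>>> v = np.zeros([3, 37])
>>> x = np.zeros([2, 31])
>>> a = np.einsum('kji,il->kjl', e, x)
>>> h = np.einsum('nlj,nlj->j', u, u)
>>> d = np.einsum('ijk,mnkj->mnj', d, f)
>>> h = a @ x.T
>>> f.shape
(13, 11, 3, 3)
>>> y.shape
(2, 3, 3)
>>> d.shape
(13, 11, 3)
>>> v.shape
(3, 37)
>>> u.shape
(7, 5, 2)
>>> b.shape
(5, 5)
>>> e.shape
(2, 3, 2)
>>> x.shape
(2, 31)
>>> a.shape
(2, 3, 31)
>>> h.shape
(2, 3, 2)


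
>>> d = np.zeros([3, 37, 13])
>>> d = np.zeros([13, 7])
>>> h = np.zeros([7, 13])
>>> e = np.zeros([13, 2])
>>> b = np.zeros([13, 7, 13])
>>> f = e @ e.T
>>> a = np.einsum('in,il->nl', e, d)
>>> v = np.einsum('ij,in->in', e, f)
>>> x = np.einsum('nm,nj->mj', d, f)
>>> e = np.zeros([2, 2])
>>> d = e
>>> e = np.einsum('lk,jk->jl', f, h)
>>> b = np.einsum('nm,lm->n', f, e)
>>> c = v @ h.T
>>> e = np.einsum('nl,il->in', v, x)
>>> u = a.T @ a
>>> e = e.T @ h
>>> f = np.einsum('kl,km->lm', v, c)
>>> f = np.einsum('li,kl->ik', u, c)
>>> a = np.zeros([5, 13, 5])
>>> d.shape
(2, 2)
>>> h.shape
(7, 13)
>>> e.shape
(13, 13)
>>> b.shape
(13,)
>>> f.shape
(7, 13)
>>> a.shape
(5, 13, 5)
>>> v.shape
(13, 13)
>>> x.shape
(7, 13)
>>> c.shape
(13, 7)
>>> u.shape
(7, 7)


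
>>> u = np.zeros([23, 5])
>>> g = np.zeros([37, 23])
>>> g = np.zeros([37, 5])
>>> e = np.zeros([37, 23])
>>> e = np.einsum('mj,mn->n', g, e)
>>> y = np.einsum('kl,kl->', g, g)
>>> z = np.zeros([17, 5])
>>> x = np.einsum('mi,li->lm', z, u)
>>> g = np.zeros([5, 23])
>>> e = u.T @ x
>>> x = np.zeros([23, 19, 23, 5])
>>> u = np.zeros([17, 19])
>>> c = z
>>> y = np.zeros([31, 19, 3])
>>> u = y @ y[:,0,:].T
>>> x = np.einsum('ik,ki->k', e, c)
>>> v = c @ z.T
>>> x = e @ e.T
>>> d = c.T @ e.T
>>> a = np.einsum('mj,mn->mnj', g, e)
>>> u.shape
(31, 19, 31)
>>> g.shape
(5, 23)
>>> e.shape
(5, 17)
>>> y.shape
(31, 19, 3)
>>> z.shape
(17, 5)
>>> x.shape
(5, 5)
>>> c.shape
(17, 5)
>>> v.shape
(17, 17)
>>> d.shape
(5, 5)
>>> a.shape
(5, 17, 23)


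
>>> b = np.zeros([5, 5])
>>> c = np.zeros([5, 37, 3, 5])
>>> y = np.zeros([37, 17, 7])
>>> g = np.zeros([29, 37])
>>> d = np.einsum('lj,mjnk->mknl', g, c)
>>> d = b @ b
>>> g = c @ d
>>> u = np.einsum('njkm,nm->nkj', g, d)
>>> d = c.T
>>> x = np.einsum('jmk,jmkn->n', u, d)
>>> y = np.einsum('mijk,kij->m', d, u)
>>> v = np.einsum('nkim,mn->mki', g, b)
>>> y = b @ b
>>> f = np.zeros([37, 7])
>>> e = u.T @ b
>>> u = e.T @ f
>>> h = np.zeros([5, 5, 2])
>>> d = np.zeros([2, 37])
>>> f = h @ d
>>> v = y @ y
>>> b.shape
(5, 5)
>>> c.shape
(5, 37, 3, 5)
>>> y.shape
(5, 5)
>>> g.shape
(5, 37, 3, 5)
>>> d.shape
(2, 37)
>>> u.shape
(5, 3, 7)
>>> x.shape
(5,)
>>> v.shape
(5, 5)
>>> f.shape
(5, 5, 37)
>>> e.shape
(37, 3, 5)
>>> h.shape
(5, 5, 2)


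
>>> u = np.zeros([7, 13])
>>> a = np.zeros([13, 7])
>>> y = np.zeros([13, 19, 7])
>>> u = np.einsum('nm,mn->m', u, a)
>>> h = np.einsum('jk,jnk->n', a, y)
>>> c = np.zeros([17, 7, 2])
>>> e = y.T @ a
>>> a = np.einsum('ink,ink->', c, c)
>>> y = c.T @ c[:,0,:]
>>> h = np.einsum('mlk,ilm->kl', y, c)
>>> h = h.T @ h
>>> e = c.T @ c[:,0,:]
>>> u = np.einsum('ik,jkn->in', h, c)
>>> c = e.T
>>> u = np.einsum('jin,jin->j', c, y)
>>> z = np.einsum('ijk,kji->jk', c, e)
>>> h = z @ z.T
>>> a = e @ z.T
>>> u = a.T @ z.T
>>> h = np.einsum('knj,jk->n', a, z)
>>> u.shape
(7, 7, 7)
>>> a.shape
(2, 7, 7)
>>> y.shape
(2, 7, 2)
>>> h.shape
(7,)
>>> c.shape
(2, 7, 2)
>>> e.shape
(2, 7, 2)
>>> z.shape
(7, 2)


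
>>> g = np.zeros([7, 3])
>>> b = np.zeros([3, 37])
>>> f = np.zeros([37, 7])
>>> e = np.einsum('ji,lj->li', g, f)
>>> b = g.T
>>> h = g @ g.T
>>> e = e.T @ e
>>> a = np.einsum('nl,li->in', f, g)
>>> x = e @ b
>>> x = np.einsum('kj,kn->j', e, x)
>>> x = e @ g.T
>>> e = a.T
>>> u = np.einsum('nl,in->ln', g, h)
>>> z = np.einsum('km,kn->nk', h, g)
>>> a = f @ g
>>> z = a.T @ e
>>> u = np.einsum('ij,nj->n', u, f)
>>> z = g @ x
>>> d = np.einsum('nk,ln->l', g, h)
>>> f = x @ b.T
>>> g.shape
(7, 3)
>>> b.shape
(3, 7)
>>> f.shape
(3, 3)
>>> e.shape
(37, 3)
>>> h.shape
(7, 7)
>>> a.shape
(37, 3)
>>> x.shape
(3, 7)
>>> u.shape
(37,)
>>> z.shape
(7, 7)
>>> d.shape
(7,)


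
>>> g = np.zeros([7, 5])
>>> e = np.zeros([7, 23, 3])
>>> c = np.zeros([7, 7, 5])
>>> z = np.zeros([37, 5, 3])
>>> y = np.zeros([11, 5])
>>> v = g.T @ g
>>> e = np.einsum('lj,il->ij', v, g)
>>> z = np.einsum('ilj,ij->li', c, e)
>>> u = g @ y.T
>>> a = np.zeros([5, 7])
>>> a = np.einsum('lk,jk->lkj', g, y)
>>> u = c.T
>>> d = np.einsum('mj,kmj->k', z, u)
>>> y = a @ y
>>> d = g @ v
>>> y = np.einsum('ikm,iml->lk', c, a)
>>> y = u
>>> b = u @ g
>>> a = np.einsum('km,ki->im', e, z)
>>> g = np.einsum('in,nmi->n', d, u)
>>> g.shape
(5,)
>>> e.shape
(7, 5)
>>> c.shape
(7, 7, 5)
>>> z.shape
(7, 7)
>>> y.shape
(5, 7, 7)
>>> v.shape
(5, 5)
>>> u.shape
(5, 7, 7)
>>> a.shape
(7, 5)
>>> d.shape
(7, 5)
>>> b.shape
(5, 7, 5)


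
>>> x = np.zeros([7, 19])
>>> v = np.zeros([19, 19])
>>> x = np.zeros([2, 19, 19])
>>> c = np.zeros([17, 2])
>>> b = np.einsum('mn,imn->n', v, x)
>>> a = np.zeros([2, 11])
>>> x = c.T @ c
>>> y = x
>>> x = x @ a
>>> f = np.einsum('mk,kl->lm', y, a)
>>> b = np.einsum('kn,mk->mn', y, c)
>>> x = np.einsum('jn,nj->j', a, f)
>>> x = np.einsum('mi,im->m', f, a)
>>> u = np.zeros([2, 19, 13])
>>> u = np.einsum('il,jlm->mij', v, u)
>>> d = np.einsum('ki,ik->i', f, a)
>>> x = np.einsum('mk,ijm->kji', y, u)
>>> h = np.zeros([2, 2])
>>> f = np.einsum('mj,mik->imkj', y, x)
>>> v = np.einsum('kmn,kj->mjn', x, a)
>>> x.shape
(2, 19, 13)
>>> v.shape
(19, 11, 13)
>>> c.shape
(17, 2)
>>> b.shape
(17, 2)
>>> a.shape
(2, 11)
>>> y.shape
(2, 2)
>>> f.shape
(19, 2, 13, 2)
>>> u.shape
(13, 19, 2)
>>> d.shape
(2,)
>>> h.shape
(2, 2)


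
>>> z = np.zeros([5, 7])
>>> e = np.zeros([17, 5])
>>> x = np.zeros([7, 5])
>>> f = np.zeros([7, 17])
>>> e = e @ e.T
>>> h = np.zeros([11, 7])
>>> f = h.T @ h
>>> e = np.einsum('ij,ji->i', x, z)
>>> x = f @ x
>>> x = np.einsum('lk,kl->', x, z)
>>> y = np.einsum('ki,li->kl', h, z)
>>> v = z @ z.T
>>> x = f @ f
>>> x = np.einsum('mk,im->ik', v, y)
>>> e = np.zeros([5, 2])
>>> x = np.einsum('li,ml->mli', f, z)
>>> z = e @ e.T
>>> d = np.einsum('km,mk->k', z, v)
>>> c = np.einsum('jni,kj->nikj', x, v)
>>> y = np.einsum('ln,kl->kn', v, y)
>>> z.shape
(5, 5)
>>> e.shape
(5, 2)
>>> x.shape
(5, 7, 7)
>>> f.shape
(7, 7)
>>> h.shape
(11, 7)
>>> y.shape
(11, 5)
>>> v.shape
(5, 5)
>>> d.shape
(5,)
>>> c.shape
(7, 7, 5, 5)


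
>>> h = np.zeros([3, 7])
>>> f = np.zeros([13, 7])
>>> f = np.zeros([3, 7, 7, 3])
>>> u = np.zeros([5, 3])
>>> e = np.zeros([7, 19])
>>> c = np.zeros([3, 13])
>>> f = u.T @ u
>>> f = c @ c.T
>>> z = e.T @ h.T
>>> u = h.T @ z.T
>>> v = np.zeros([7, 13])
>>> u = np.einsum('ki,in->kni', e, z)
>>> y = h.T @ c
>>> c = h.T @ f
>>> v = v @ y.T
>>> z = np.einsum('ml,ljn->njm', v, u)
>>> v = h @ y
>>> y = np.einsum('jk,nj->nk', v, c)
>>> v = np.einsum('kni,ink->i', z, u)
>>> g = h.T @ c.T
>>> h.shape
(3, 7)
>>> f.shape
(3, 3)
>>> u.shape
(7, 3, 19)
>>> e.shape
(7, 19)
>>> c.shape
(7, 3)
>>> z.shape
(19, 3, 7)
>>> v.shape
(7,)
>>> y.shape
(7, 13)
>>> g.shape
(7, 7)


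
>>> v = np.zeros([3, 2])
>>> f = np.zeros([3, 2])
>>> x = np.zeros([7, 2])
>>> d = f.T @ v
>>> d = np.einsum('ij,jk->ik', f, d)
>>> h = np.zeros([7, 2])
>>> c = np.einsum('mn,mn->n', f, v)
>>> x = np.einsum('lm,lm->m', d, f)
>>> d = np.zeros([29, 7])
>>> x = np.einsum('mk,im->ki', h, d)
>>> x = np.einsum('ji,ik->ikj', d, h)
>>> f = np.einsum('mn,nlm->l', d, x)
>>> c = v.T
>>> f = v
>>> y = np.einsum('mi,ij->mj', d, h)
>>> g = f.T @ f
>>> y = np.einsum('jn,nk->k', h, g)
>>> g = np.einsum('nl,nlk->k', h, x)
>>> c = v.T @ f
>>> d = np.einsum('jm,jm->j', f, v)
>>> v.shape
(3, 2)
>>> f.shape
(3, 2)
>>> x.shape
(7, 2, 29)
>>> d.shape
(3,)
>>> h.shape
(7, 2)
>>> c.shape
(2, 2)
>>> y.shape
(2,)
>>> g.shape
(29,)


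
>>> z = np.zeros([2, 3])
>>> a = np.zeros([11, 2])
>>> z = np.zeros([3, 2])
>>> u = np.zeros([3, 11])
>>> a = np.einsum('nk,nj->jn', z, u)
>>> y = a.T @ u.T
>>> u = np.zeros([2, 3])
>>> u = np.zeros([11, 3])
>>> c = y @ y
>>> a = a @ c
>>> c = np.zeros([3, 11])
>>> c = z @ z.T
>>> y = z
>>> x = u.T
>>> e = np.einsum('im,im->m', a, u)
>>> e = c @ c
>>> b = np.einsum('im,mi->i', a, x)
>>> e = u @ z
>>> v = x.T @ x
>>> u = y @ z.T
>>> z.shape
(3, 2)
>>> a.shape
(11, 3)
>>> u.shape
(3, 3)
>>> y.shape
(3, 2)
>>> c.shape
(3, 3)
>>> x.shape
(3, 11)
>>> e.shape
(11, 2)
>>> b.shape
(11,)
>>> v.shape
(11, 11)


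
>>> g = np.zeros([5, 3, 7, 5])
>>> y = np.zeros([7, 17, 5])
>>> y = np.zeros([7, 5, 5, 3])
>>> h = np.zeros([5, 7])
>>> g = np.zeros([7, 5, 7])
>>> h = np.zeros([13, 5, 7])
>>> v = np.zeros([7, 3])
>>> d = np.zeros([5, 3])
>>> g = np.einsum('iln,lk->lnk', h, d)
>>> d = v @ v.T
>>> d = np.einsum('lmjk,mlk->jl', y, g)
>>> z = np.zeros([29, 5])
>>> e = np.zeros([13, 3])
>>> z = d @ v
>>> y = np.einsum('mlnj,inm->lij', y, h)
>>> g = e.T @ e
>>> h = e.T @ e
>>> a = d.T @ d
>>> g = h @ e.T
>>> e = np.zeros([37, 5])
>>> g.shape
(3, 13)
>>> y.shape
(5, 13, 3)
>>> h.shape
(3, 3)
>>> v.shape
(7, 3)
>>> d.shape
(5, 7)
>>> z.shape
(5, 3)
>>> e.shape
(37, 5)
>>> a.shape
(7, 7)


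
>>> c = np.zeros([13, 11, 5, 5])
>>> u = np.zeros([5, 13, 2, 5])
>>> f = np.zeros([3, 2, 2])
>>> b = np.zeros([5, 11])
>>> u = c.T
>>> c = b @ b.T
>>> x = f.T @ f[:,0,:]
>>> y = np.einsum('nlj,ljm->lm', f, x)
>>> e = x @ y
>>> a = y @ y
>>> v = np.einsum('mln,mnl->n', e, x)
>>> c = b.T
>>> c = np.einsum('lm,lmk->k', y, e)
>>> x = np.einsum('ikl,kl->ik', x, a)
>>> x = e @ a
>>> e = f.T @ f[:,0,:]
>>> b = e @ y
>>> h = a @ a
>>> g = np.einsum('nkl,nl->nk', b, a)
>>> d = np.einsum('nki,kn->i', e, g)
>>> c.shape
(2,)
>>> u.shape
(5, 5, 11, 13)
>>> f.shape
(3, 2, 2)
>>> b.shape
(2, 2, 2)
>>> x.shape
(2, 2, 2)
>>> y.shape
(2, 2)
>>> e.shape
(2, 2, 2)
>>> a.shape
(2, 2)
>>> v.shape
(2,)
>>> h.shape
(2, 2)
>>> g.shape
(2, 2)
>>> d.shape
(2,)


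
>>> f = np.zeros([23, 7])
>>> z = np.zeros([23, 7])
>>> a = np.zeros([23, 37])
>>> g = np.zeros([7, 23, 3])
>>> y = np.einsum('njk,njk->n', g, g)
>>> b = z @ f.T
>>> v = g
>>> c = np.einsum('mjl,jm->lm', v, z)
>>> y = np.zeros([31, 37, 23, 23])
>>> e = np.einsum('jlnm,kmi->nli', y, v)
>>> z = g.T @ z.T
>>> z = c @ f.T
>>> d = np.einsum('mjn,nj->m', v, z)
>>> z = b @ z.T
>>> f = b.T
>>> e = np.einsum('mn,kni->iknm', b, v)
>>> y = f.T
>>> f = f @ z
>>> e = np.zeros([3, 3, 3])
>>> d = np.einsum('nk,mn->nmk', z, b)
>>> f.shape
(23, 3)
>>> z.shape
(23, 3)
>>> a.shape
(23, 37)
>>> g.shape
(7, 23, 3)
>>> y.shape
(23, 23)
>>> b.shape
(23, 23)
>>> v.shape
(7, 23, 3)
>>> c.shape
(3, 7)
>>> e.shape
(3, 3, 3)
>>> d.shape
(23, 23, 3)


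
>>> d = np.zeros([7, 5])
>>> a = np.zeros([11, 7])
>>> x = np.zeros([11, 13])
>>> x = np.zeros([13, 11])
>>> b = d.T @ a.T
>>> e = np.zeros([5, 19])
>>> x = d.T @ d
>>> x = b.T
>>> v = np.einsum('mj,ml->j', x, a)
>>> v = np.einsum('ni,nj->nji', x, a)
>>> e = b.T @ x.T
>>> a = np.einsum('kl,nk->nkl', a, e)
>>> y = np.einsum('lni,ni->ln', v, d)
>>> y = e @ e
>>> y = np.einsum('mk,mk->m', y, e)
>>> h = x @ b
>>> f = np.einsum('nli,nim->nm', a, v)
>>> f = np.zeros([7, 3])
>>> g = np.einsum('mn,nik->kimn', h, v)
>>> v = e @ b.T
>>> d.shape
(7, 5)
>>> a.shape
(11, 11, 7)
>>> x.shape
(11, 5)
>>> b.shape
(5, 11)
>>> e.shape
(11, 11)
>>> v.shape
(11, 5)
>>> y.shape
(11,)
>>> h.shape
(11, 11)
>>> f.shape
(7, 3)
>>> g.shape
(5, 7, 11, 11)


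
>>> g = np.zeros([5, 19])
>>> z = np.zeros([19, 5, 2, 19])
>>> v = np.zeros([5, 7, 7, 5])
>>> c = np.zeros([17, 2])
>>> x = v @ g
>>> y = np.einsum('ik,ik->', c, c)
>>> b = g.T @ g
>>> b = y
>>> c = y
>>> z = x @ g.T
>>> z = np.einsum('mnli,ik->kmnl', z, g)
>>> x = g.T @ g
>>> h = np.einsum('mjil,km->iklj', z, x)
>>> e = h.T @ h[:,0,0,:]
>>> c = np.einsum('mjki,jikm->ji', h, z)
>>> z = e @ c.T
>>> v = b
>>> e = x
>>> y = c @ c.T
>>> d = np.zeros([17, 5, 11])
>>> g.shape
(5, 19)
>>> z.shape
(5, 7, 19, 19)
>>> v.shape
()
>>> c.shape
(19, 5)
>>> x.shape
(19, 19)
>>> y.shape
(19, 19)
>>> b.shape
()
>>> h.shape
(7, 19, 7, 5)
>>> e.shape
(19, 19)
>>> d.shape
(17, 5, 11)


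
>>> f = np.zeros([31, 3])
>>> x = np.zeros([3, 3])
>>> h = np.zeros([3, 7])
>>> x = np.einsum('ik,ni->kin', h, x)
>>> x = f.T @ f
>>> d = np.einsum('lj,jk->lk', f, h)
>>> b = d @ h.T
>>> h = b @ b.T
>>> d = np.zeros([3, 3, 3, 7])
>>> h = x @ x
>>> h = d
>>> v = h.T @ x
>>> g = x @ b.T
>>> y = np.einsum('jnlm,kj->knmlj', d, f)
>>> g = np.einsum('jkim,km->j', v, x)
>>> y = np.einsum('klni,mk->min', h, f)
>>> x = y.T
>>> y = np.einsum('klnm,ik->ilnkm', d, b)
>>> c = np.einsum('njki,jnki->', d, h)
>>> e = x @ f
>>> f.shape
(31, 3)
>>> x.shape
(3, 7, 31)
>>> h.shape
(3, 3, 3, 7)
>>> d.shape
(3, 3, 3, 7)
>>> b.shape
(31, 3)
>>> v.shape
(7, 3, 3, 3)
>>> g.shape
(7,)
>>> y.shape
(31, 3, 3, 3, 7)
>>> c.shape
()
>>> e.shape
(3, 7, 3)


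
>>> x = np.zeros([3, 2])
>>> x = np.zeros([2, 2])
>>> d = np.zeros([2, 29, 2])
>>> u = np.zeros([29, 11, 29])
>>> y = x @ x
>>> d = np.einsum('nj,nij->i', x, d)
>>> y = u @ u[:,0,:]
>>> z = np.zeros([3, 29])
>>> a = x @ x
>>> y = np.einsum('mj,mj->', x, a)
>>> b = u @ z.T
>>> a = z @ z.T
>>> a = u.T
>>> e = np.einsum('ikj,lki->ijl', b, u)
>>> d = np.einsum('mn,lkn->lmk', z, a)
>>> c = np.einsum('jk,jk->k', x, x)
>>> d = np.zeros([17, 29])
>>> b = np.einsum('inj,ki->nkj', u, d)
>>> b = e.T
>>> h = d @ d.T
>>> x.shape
(2, 2)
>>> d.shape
(17, 29)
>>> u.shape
(29, 11, 29)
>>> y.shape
()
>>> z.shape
(3, 29)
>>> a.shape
(29, 11, 29)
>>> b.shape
(29, 3, 29)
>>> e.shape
(29, 3, 29)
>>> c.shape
(2,)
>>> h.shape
(17, 17)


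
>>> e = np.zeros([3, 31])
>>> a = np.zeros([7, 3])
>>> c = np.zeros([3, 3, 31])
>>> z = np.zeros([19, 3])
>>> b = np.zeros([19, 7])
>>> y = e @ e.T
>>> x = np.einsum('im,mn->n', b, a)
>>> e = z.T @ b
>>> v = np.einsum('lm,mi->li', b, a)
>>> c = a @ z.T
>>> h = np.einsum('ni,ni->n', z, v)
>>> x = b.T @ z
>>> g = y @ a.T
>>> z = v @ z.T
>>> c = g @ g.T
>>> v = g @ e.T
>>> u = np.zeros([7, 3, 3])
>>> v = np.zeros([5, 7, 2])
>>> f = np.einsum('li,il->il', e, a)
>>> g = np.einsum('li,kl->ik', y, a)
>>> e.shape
(3, 7)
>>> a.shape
(7, 3)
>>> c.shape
(3, 3)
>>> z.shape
(19, 19)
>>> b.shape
(19, 7)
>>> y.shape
(3, 3)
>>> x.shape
(7, 3)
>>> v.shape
(5, 7, 2)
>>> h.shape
(19,)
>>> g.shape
(3, 7)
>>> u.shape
(7, 3, 3)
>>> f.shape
(7, 3)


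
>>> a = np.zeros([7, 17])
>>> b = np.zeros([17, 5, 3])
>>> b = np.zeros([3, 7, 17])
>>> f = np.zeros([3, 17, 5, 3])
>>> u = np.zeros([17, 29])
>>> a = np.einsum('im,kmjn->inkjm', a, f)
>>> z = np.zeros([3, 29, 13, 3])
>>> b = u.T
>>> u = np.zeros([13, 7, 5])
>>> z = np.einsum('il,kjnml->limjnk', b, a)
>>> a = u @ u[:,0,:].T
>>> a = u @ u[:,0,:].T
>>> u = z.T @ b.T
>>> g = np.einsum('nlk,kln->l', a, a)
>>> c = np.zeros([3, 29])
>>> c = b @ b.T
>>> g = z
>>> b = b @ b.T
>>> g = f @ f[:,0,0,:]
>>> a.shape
(13, 7, 13)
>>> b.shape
(29, 29)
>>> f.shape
(3, 17, 5, 3)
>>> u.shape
(7, 3, 3, 5, 29, 29)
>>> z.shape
(17, 29, 5, 3, 3, 7)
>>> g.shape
(3, 17, 5, 3)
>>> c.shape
(29, 29)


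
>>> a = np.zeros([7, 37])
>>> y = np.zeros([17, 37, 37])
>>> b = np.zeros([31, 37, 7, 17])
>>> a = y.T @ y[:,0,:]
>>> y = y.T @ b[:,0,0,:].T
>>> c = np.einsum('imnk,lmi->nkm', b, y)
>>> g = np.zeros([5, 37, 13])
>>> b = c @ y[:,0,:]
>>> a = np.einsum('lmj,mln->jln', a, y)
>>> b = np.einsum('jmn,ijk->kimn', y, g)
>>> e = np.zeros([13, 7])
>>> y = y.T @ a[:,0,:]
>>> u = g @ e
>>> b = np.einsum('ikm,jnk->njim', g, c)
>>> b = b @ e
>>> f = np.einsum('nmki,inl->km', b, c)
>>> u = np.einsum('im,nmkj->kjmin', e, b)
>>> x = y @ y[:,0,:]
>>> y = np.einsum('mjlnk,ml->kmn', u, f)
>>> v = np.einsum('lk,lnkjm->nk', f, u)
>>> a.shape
(37, 37, 31)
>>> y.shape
(17, 5, 13)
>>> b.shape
(17, 7, 5, 7)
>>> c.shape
(7, 17, 37)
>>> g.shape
(5, 37, 13)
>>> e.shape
(13, 7)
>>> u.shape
(5, 7, 7, 13, 17)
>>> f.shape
(5, 7)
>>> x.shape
(31, 37, 31)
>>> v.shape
(7, 7)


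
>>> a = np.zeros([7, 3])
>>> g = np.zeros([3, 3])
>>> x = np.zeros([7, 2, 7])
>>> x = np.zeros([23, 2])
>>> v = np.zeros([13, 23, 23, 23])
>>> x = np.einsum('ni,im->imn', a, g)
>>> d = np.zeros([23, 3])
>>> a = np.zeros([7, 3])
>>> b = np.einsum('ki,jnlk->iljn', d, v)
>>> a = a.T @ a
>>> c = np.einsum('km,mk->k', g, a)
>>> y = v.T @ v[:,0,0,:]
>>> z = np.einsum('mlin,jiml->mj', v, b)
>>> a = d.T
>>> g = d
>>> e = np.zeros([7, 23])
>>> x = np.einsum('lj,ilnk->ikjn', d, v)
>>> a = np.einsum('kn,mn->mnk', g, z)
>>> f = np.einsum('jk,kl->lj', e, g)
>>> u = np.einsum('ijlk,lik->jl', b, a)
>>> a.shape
(13, 3, 23)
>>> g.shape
(23, 3)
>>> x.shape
(13, 23, 3, 23)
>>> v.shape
(13, 23, 23, 23)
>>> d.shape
(23, 3)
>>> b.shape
(3, 23, 13, 23)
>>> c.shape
(3,)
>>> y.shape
(23, 23, 23, 23)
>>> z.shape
(13, 3)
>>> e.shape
(7, 23)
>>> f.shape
(3, 7)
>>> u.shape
(23, 13)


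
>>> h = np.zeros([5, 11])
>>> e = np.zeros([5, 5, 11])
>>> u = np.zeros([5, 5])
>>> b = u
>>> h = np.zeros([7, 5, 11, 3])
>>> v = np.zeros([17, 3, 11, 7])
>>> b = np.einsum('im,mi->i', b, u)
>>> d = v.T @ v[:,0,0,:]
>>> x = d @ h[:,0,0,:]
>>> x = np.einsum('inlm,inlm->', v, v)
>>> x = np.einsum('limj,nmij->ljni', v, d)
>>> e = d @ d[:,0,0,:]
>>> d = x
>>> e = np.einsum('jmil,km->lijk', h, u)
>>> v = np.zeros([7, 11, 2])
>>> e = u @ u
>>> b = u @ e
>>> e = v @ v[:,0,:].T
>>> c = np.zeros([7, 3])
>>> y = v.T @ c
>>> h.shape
(7, 5, 11, 3)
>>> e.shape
(7, 11, 7)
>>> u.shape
(5, 5)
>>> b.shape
(5, 5)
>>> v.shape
(7, 11, 2)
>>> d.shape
(17, 7, 7, 3)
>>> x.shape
(17, 7, 7, 3)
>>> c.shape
(7, 3)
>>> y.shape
(2, 11, 3)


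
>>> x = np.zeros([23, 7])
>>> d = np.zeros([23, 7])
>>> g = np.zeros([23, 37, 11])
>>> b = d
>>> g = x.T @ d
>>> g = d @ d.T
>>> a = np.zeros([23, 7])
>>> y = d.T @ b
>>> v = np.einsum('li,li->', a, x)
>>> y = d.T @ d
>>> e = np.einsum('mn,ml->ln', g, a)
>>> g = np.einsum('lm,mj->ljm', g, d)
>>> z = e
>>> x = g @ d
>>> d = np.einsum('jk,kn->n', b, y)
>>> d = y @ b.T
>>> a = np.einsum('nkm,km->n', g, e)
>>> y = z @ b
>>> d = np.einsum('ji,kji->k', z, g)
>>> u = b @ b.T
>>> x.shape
(23, 7, 7)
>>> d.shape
(23,)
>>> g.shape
(23, 7, 23)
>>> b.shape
(23, 7)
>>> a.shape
(23,)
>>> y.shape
(7, 7)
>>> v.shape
()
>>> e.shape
(7, 23)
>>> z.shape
(7, 23)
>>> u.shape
(23, 23)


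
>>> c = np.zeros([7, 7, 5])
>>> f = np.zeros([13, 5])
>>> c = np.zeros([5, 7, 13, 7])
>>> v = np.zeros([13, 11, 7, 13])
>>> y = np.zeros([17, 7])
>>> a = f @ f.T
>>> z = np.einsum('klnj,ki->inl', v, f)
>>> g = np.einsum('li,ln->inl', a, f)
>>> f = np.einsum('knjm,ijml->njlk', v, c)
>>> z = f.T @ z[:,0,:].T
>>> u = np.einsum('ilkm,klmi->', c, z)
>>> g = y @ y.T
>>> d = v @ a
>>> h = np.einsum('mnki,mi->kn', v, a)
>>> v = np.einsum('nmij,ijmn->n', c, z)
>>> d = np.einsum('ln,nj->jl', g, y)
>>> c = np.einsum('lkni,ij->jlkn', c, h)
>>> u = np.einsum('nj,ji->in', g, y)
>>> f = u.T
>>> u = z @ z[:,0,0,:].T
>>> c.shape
(11, 5, 7, 13)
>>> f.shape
(17, 7)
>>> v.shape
(5,)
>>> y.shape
(17, 7)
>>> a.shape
(13, 13)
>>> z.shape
(13, 7, 7, 5)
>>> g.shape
(17, 17)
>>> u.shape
(13, 7, 7, 13)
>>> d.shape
(7, 17)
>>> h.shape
(7, 11)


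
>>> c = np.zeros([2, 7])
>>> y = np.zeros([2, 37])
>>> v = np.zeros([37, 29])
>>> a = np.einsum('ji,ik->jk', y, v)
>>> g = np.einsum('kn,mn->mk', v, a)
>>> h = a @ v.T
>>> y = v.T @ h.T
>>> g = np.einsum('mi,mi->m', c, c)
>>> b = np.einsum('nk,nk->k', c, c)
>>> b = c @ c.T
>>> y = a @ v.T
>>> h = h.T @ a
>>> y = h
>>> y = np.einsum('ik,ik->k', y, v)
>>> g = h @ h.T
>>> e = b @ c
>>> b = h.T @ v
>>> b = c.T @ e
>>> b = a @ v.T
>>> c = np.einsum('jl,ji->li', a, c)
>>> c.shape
(29, 7)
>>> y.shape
(29,)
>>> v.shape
(37, 29)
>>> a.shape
(2, 29)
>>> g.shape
(37, 37)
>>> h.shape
(37, 29)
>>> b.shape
(2, 37)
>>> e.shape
(2, 7)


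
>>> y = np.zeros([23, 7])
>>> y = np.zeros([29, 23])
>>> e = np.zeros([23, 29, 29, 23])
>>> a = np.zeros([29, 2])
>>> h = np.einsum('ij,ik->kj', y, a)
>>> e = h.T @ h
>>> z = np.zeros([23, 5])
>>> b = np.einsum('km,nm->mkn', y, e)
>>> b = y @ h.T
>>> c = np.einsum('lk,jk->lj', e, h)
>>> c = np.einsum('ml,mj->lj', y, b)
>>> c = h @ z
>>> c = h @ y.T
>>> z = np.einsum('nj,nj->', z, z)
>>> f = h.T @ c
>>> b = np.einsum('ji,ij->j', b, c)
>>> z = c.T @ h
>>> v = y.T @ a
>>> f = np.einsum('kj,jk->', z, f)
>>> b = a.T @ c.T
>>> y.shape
(29, 23)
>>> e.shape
(23, 23)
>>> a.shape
(29, 2)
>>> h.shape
(2, 23)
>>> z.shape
(29, 23)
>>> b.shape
(2, 2)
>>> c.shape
(2, 29)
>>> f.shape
()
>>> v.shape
(23, 2)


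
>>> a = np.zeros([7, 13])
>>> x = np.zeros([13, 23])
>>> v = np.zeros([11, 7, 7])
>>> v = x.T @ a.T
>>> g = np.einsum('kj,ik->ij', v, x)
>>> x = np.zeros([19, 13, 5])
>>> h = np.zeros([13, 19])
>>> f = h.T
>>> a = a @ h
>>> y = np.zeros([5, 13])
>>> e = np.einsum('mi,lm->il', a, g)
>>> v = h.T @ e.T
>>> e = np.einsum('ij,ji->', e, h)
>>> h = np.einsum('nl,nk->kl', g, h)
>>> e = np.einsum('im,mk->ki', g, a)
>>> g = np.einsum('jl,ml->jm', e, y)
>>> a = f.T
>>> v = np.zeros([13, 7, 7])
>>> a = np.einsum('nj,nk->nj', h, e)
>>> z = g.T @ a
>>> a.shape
(19, 7)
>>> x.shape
(19, 13, 5)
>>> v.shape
(13, 7, 7)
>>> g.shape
(19, 5)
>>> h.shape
(19, 7)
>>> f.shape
(19, 13)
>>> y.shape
(5, 13)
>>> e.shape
(19, 13)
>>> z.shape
(5, 7)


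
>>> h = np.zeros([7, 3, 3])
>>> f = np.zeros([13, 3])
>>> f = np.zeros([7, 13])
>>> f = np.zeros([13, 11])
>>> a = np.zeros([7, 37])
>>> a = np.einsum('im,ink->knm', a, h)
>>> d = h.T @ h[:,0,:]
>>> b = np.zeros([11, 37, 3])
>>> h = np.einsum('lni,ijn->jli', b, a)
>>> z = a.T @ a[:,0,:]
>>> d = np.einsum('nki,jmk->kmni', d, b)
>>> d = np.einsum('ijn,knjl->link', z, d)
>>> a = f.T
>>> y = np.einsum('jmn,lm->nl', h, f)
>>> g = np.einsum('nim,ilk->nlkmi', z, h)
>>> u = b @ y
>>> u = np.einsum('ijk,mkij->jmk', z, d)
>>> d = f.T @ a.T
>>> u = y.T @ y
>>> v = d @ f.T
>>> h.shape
(3, 11, 3)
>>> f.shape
(13, 11)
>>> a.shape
(11, 13)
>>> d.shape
(11, 11)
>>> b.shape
(11, 37, 3)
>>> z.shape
(37, 3, 37)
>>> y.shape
(3, 13)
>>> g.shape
(37, 11, 3, 37, 3)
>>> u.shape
(13, 13)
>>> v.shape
(11, 13)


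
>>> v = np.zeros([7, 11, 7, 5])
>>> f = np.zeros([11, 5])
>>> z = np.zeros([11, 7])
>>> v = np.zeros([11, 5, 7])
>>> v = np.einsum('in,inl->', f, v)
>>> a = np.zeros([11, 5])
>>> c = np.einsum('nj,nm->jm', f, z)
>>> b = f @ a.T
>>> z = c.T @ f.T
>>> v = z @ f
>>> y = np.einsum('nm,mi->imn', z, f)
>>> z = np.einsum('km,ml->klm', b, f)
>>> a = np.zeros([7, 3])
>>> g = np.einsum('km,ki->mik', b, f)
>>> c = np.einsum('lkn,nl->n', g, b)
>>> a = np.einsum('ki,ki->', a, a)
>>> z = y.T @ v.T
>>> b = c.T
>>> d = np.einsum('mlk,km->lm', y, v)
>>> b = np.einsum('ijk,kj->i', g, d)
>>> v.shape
(7, 5)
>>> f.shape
(11, 5)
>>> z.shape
(7, 11, 7)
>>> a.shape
()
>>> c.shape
(11,)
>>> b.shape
(11,)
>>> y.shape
(5, 11, 7)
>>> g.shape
(11, 5, 11)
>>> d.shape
(11, 5)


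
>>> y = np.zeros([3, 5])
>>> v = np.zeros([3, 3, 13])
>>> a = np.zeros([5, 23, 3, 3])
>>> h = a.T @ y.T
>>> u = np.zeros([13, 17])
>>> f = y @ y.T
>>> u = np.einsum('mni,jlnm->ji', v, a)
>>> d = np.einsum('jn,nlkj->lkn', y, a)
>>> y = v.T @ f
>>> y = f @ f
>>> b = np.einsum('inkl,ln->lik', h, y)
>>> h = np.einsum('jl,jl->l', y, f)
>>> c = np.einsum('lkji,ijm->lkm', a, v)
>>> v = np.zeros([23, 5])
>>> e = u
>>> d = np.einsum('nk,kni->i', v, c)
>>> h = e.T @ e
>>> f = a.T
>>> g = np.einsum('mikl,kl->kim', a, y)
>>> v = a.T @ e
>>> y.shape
(3, 3)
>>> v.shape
(3, 3, 23, 13)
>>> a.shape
(5, 23, 3, 3)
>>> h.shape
(13, 13)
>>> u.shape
(5, 13)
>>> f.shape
(3, 3, 23, 5)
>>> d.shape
(13,)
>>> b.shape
(3, 3, 23)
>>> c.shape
(5, 23, 13)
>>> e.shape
(5, 13)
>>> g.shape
(3, 23, 5)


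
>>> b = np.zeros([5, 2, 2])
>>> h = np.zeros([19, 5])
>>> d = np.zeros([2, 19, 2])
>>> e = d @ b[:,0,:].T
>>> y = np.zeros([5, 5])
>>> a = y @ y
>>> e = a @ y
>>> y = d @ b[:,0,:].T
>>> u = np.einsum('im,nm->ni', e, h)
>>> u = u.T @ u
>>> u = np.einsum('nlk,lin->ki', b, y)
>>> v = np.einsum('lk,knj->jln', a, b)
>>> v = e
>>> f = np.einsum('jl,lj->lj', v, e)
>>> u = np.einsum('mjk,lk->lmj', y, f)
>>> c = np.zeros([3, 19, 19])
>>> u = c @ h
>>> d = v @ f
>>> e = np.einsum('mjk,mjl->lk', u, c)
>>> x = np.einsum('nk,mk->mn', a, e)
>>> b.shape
(5, 2, 2)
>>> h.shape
(19, 5)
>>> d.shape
(5, 5)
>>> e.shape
(19, 5)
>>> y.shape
(2, 19, 5)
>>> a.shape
(5, 5)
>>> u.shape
(3, 19, 5)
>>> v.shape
(5, 5)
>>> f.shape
(5, 5)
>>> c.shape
(3, 19, 19)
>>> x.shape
(19, 5)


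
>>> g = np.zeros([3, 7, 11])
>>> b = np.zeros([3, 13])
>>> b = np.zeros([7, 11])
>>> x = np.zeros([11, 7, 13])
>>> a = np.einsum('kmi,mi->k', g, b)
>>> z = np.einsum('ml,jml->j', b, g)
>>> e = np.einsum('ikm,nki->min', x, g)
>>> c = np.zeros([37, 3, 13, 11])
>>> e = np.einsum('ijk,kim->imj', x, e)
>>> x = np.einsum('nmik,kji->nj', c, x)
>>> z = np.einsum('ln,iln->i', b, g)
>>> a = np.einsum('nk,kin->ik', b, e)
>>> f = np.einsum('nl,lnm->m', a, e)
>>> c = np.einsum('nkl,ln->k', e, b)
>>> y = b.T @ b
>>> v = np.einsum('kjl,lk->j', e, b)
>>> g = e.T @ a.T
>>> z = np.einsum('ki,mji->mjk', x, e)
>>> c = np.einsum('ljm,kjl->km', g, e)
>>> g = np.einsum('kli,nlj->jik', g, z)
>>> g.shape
(37, 3, 7)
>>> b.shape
(7, 11)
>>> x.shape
(37, 7)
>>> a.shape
(3, 11)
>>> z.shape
(11, 3, 37)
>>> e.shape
(11, 3, 7)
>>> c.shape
(11, 3)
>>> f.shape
(7,)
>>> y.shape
(11, 11)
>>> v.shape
(3,)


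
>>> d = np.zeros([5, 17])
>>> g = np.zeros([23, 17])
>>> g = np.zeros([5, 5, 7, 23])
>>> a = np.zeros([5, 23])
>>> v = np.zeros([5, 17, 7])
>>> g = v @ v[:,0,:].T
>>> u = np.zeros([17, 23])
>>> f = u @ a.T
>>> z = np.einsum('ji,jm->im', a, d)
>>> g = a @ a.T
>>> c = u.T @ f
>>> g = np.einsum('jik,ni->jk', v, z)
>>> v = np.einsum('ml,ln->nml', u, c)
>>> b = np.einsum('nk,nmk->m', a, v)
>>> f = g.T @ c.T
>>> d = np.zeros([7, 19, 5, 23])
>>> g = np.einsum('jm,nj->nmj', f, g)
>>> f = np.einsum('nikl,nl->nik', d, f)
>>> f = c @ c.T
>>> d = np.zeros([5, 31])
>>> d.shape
(5, 31)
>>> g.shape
(5, 23, 7)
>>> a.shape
(5, 23)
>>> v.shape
(5, 17, 23)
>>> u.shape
(17, 23)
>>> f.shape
(23, 23)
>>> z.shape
(23, 17)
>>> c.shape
(23, 5)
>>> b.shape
(17,)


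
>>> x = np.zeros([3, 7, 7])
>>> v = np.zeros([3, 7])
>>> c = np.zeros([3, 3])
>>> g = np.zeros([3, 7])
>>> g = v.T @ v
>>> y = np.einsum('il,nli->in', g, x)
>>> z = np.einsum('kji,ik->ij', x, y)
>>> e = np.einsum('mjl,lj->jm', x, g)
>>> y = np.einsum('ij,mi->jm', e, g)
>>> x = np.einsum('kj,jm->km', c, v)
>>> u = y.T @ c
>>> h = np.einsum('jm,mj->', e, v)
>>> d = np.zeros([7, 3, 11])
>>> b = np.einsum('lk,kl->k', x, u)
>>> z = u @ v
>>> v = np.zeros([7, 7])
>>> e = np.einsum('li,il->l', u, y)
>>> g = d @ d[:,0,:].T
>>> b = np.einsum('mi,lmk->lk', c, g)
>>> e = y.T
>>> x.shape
(3, 7)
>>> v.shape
(7, 7)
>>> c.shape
(3, 3)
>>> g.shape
(7, 3, 7)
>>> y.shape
(3, 7)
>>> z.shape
(7, 7)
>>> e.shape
(7, 3)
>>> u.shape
(7, 3)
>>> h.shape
()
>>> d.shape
(7, 3, 11)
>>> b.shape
(7, 7)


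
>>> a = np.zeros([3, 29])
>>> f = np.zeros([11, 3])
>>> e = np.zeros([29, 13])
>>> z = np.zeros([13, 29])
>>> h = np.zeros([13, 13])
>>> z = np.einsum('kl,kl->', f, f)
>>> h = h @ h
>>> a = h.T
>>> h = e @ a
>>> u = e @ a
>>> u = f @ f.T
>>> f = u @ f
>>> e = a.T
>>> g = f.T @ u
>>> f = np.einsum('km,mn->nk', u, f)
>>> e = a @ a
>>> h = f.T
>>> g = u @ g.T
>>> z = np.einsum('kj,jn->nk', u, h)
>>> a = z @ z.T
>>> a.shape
(3, 3)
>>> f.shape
(3, 11)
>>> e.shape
(13, 13)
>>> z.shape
(3, 11)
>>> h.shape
(11, 3)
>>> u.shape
(11, 11)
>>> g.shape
(11, 3)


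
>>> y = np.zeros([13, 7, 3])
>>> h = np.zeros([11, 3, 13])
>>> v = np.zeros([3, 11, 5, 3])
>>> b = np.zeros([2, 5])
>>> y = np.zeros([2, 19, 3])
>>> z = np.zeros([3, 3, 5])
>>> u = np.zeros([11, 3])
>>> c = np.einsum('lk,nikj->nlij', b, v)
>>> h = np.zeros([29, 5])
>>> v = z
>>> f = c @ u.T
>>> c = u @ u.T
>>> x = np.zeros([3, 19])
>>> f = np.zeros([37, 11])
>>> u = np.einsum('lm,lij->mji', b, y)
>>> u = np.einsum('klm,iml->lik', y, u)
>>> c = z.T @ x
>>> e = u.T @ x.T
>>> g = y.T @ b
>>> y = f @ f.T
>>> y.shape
(37, 37)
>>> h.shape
(29, 5)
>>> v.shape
(3, 3, 5)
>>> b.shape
(2, 5)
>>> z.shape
(3, 3, 5)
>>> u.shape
(19, 5, 2)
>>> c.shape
(5, 3, 19)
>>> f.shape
(37, 11)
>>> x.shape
(3, 19)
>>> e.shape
(2, 5, 3)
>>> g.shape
(3, 19, 5)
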